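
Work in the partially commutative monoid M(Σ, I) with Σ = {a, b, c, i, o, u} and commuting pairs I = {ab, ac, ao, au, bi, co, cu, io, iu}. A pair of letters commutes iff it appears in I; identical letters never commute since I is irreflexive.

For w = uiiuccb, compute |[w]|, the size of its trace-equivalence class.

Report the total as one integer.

15

0(u) covers ∅
1(i) covers ∅
2(i) covers 1:i
3(u) covers 0:u
4(c) covers 2:i
5(c) covers 4:c
6(b) covers 3:u, 5:c
floor of heap: 0:u, 1:i
completions by unplaced set U, small U first (add the entries for U minus each lowest piece of U):
  |U|=1: {6}:1
  |U|=2: {3,6}:1  {5,6}:1
  |U|=3: {0,3,6}:1  {3,5,6}:2  {4,5,6}:1
  |U|=4: {0,3,5,6}:3  {2,4,5,6}:1  {3,4,5,6}:3
  |U|=5: {0,3,4,5,6}:6  {1,2,4,5,6}:1  {2,3,4,5,6}:4
  start at 0(u): 5
  start at 1(i): 10
sum over floor = 15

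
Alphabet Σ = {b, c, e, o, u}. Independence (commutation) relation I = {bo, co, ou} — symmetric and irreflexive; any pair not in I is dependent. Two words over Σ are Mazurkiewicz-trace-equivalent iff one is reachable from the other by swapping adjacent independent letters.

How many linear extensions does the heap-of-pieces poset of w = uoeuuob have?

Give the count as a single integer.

8

#0=u has no predecessor
#1=o has no predecessor
#2=e depends on [0:u, 1:o]
#3=u depends on [2:e]
#4=u depends on [3:u]
#5=o depends on [2:e]
#6=b depends on [4:u]
sources: [0:u, 1:o]
N(rest) = Σ N(rest − s) over sources s of rest; N(one piece) = 1:
  size 1 → [5]=1  [6]=1
  size 2 → [4,6]=1  [5,6]=2
  size 3 → [3,4,6]=1  [4,5,6]=3
  size 4 → [3,4,5,6]=4
  size 5 → [2,3,4,5,6]=4
  first=0(u) contributes 4
  first=1(o) contributes 4
|[w]| = 8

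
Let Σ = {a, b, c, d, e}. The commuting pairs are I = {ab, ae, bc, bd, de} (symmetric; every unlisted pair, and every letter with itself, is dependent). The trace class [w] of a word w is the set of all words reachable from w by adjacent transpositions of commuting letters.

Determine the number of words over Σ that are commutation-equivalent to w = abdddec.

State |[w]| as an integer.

#0=a has no predecessor
#1=b has no predecessor
#2=d depends on [0:a]
#3=d depends on [2:d]
#4=d depends on [3:d]
#5=e depends on [1:b]
#6=c depends on [4:d, 5:e]
sources: [0:a, 1:b]
N(rest) = Σ N(rest − s) over sources s of rest; N(one piece) = 1:
  size 1 → [6]=1
  size 2 → [4,6]=1  [5,6]=1
  size 3 → [1,5,6]=1  [3,4,6]=1  [4,5,6]=2
  size 4 → [1,4,5,6]=3  [2,3,4,6]=1  [3,4,5,6]=3
  size 5 → [0,2,3,4,6]=1  [1,3,4,5,6]=6  [2,3,4,5,6]=4
  first=0(a) contributes 10
  first=1(b) contributes 5
|[w]| = 15

15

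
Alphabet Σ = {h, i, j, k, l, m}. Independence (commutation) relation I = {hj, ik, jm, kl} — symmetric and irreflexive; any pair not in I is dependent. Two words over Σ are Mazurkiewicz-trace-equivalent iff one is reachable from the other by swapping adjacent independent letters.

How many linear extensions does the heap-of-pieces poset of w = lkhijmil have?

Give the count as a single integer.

#0=l has no predecessor
#1=k has no predecessor
#2=h depends on [0:l, 1:k]
#3=i depends on [2:h]
#4=j depends on [3:i]
#5=m depends on [3:i]
#6=i depends on [4:j, 5:m]
#7=l depends on [6:i]
sources: [0:l, 1:k]
N(rest) = Σ N(rest − s) over sources s of rest; N(one piece) = 1:
  size 1 → [7]=1
  size 2 → [6,7]=1
  size 3 → [4,6,7]=1  [5,6,7]=1
  size 4 → [4,5,6,7]=2
  size 5 → [3,4,5,6,7]=2
  size 6 → [2,3,4,5,6,7]=2
  first=0(l) contributes 2
  first=1(k) contributes 2
|[w]| = 4

4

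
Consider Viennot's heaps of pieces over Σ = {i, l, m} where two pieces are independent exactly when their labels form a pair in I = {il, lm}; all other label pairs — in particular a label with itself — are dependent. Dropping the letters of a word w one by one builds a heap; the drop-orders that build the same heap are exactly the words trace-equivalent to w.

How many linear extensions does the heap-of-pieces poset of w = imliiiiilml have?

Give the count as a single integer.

#0=i has no predecessor
#1=m depends on [0:i]
#2=l has no predecessor
#3=i depends on [1:m]
#4=i depends on [3:i]
#5=i depends on [4:i]
#6=i depends on [5:i]
#7=i depends on [6:i]
#8=l depends on [2:l]
#9=m depends on [7:i]
#10=l depends on [8:l]
sources: [0:i, 2:l]
N(rest) = Σ N(rest − s) over sources s of rest; N(one piece) = 1:
  size 1 → [9]=1  [10]=1
  size 2 → [7,9]=1  [8,10]=1  [9,10]=2
  size 3 → [2,8,10]=1  [6,7,9]=1  [7,9,10]=3  [8,9,10]=3
  size 4 → [2,8,9,10]=4  [5,6,7,9]=1  [6,7,9,10]=4  [7,8,9,10]=6
  size 5 → [2,7,8,9,10]=10  [4,5,6,7,9]=1  [5,6,7,9,10]=5  [6,7,8,9,10]=10
  size 6 → [2,6,7,8,9,10]=20  [3,4,5,6,7,9]=1  [4,5,6,7,9,10]=6  [5,6,7,8,9,10]=15
  size 7 → [1,3,4,5,6,7,9]=1  [2,5,6,7,8,9,10]=35  [3,4,5,6,7,9,10]=7  [4,5,6,7,8,9,10]=21
  size 8 → [0,1,3,4,5,6,7,9]=1  [1,3,4,5,6,7,9,10]=8  [2,4,5,6,7,8,9,10]=56  [3,4,5,6,7,8,9,10]=28
  size 9 → [0,1,3,4,5,6,7,9,10]=9  [1,3,4,5,6,7,8,9,10]=36  [2,3,4,5,6,7,8,9,10]=84
  first=0(i) contributes 120
  first=2(l) contributes 45
|[w]| = 165

165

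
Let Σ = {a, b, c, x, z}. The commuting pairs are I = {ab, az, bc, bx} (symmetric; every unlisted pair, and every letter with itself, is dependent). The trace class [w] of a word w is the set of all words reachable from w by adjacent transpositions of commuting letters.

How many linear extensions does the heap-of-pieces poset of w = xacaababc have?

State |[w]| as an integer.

#0=x has no predecessor
#1=a depends on [0:x]
#2=c depends on [1:a]
#3=a depends on [2:c]
#4=a depends on [3:a]
#5=b has no predecessor
#6=a depends on [4:a]
#7=b depends on [5:b]
#8=c depends on [6:a]
sources: [0:x, 5:b]
N(rest) = Σ N(rest − s) over sources s of rest; N(one piece) = 1:
  size 1 → [7]=1  [8]=1
  size 2 → [5,7]=1  [6,8]=1  [7,8]=2
  size 3 → [4,6,8]=1  [5,7,8]=3  [6,7,8]=3
  size 4 → [3,4,6,8]=1  [4,6,7,8]=4  [5,6,7,8]=6
  size 5 → [2,3,4,6,8]=1  [3,4,6,7,8]=5  [4,5,6,7,8]=10
  size 6 → [1,2,3,4,6,8]=1  [2,3,4,6,7,8]=6  [3,4,5,6,7,8]=15
  size 7 → [0,1,2,3,4,6,8]=1  [1,2,3,4,6,7,8]=7  [2,3,4,5,6,7,8]=21
  first=0(x) contributes 28
  first=5(b) contributes 8
|[w]| = 36

36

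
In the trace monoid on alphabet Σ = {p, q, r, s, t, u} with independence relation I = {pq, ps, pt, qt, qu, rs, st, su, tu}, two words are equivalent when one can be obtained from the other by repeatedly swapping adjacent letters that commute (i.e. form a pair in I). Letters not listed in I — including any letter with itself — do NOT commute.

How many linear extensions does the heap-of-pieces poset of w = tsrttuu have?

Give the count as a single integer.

#0=t has no predecessor
#1=s has no predecessor
#2=r depends on [0:t]
#3=t depends on [2:r]
#4=t depends on [3:t]
#5=u depends on [2:r]
#6=u depends on [5:u]
sources: [0:t, 1:s]
N(rest) = Σ N(rest − s) over sources s of rest; N(one piece) = 1:
  size 1 → [1]=1  [4]=1  [6]=1
  size 2 → [1,4]=2  [1,6]=2  [3,4]=1  [4,6]=2  [5,6]=1
  size 3 → [1,3,4]=3  [1,4,6]=6  [1,5,6]=3  [3,4,6]=3  [4,5,6]=3
  size 4 → [1,3,4,6]=12  [1,4,5,6]=12  [3,4,5,6]=6
  size 5 → [1,3,4,5,6]=30  [2,3,4,5,6]=6
  first=0(t) contributes 36
  first=1(s) contributes 6
|[w]| = 42

42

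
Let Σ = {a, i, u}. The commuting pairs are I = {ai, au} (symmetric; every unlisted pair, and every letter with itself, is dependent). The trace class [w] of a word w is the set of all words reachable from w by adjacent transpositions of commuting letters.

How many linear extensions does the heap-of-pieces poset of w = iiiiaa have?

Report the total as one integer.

15

#0=i has no predecessor
#1=i depends on [0:i]
#2=i depends on [1:i]
#3=i depends on [2:i]
#4=a has no predecessor
#5=a depends on [4:a]
sources: [0:i, 4:a]
N(rest) = Σ N(rest − s) over sources s of rest; N(one piece) = 1:
  size 1 → [3]=1  [5]=1
  size 2 → [2,3]=1  [3,5]=2  [4,5]=1
  size 3 → [1,2,3]=1  [2,3,5]=3  [3,4,5]=3
  size 4 → [0,1,2,3]=1  [1,2,3,5]=4  [2,3,4,5]=6
  first=0(i) contributes 10
  first=4(a) contributes 5
|[w]| = 15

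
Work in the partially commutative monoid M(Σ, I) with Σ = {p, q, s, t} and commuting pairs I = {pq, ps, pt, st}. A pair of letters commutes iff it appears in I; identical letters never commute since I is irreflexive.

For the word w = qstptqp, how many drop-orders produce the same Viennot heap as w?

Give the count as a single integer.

drop 0:q onto floor
drop 1:s onto {0:q}
drop 2:t onto {0:q}
drop 3:p onto floor
drop 4:t onto {2:t}
drop 5:q onto {1:s, 4:t}
drop 6:p onto {3:p}
ground layer = {0:q, 3:p}
drop-orders for the pieces not yet dropped (sum over which currently-grounded one goes next):
  1 to go: {5} 1  {6} 1
  2 to go: {1,5} 1  {3,6} 1  {4,5} 1  {5,6} 2
  3 to go: {1,4,5} 2  {1,5,6} 3  {2,4,5} 1  {3,5,6} 3  {4,5,6} 3
  4 to go: {1,2,4,5} 3  {1,3,5,6} 6  {1,4,5,6} 8  {2,4,5,6} 4  {3,4,5,6} 6
  5 to go: {0,1,2,4,5} 3  {1,2,4,5,6} 15  {1,3,4,5,6} 20  {2,3,4,5,6} 10
  if 0:q drops first: 45 orders
  if 3:p drops first: 18 orders
heap linearizations: 63

63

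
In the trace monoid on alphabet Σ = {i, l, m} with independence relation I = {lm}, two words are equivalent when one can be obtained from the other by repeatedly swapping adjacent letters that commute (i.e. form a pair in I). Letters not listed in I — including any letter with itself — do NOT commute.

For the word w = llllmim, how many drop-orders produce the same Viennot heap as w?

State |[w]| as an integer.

#0=l has no predecessor
#1=l depends on [0:l]
#2=l depends on [1:l]
#3=l depends on [2:l]
#4=m has no predecessor
#5=i depends on [3:l, 4:m]
#6=m depends on [5:i]
sources: [0:l, 4:m]
N(rest) = Σ N(rest − s) over sources s of rest; N(one piece) = 1:
  size 1 → [6]=1
  size 2 → [5,6]=1
  size 3 → [3,5,6]=1  [4,5,6]=1
  size 4 → [2,3,5,6]=1  [3,4,5,6]=2
  size 5 → [1,2,3,5,6]=1  [2,3,4,5,6]=3
  first=0(l) contributes 4
  first=4(m) contributes 1
|[w]| = 5

5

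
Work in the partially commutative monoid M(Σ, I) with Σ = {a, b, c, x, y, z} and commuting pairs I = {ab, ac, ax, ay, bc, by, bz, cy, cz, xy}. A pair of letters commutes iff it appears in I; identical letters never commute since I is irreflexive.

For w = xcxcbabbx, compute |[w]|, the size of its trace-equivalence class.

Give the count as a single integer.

36

#0=x has no predecessor
#1=c depends on [0:x]
#2=x depends on [1:c]
#3=c depends on [2:x]
#4=b depends on [2:x]
#5=a has no predecessor
#6=b depends on [4:b]
#7=b depends on [6:b]
#8=x depends on [3:c, 7:b]
sources: [0:x, 5:a]
N(rest) = Σ N(rest − s) over sources s of rest; N(one piece) = 1:
  size 1 → [5]=1  [8]=1
  size 2 → [3,8]=1  [5,8]=2  [7,8]=1
  size 3 → [3,5,8]=3  [3,7,8]=2  [5,7,8]=3  [6,7,8]=1
  size 4 → [3,5,7,8]=8  [3,6,7,8]=3  [4,6,7,8]=1  [5,6,7,8]=4
  size 5 → [3,4,6,7,8]=4  [3,5,6,7,8]=15  [4,5,6,7,8]=5
  size 6 → [2,3,4,6,7,8]=4  [3,4,5,6,7,8]=24
  size 7 → [1,2,3,4,6,7,8]=4  [2,3,4,5,6,7,8]=28
  first=0(x) contributes 32
  first=5(a) contributes 4
|[w]| = 36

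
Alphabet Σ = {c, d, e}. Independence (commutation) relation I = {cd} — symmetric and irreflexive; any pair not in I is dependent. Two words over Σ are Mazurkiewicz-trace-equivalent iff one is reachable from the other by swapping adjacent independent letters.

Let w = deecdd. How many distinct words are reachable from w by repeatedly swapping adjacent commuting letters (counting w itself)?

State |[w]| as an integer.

3

piece 0:d — minimal
piece 1:e rests on {0:d}
piece 2:e rests on {1:e}
piece 3:c rests on {2:e}
piece 4:d rests on {2:e}
piece 5:d rests on {4:d}
minimal pieces: {0:d}
ways to finish when only these pieces remain (= sum over removing one remaining piece with nothing left below it):
  1 left: {3}→1  {5}→1
  2 left: {3,5}→2  {4,5}→1
  3 left: {3,4,5}→3
  4 left: {2,3,4,5}→3
  placing 0:d first → 3 extensions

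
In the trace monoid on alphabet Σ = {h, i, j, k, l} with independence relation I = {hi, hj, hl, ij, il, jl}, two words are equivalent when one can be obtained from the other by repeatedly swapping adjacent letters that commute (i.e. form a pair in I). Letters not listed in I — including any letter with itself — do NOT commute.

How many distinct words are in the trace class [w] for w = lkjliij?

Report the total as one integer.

30

#0=l has no predecessor
#1=k depends on [0:l]
#2=j depends on [1:k]
#3=l depends on [1:k]
#4=i depends on [1:k]
#5=i depends on [4:i]
#6=j depends on [2:j]
sources: [0:l]
N(rest) = Σ N(rest − s) over sources s of rest; N(one piece) = 1:
  size 1 → [3]=1  [5]=1  [6]=1
  size 2 → [2,6]=1  [3,5]=2  [3,6]=2  [4,5]=1  [5,6]=2
  size 3 → [2,3,6]=3  [2,5,6]=3  [3,4,5]=3  [3,5,6]=6  [4,5,6]=3
  size 4 → [2,3,5,6]=12  [2,4,5,6]=6  [3,4,5,6]=12
  size 5 → [2,3,4,5,6]=30
  first=0(l) contributes 30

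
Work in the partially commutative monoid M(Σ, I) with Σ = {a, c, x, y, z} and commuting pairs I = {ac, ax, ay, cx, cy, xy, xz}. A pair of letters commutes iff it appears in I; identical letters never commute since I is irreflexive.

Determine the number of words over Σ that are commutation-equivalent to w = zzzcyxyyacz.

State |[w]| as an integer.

0(z) covers ∅
1(z) covers 0:z
2(z) covers 1:z
3(c) covers 2:z
4(y) covers 2:z
5(x) covers ∅
6(y) covers 4:y
7(y) covers 6:y
8(a) covers 2:z
9(c) covers 3:c
10(z) covers 7:y, 8:a, 9:c
floor of heap: 0:z, 5:x
completions by unplaced set U, small U first (add the entries for U minus each lowest piece of U):
  |U|=1: {5}:1  {10}:1
  |U|=2: {5,10}:2  {7,10}:1  {8,10}:1  {9,10}:1
  |U|=3: {3,9,10}:1  {5,7,10}:3  {5,8,10}:3  {5,9,10}:3  {6,7,10}:1  {7,8,10}:2  {7,9,10}:2  {8,9,10}:2
  |U|=4: {3,5,9,10}:4  {3,7,9,10}:3  {3,8,9,10}:3  {4,6,7,10}:1  {5,6,7,10}:4  {5,7,8,10}:8  {5,7,9,10}:8  {5,8,9,10}:8  {6,7,8,10}:3  {6,7,9,10}:3  {7,8,9,10}:6
  |U|=5: {3,5,7,9,10}:15  {3,5,8,9,10}:15  {3,6,7,9,10}:6  {3,7,8,9,10}:12  {4,5,6,7,10}:5  {4,6,7,8,10}:4  {4,6,7,9,10}:4  {5,6,7,8,10}:15  {5,6,7,9,10}:15  {5,7,8,9,10}:30  {6,7,8,9,10}:12
  |U|=6: {3,4,6,7,9,10}:10  {3,5,6,7,9,10}:36  {3,5,7,8,9,10}:72  {3,6,7,8,9,10}:30  {4,5,6,7,8,10}:24  {4,5,6,7,9,10}:24  {4,6,7,8,9,10}:20  {5,6,7,8,9,10}:72
  |U|=7: {3,4,5,6,7,9,10}:70  {3,4,6,7,8,9,10}:60  {3,5,6,7,8,9,10}:210  {4,5,6,7,8,9,10}:140
  |U|=8: {2,3,4,6,7,8,9,10}:60  {3,4,5,6,7,8,9,10}:480
  |U|=9: {1,2,3,4,6,7,8,9,10}:60  {2,3,4,5,6,7,8,9,10}:540
  start at 0(z): 600
  start at 5(x): 60
sum over floor = 660

660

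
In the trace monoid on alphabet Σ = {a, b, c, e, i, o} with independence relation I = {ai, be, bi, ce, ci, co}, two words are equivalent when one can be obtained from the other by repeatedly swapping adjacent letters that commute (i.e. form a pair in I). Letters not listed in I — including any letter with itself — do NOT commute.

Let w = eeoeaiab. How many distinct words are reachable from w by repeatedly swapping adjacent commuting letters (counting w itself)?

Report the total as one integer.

0(e) covers ∅
1(e) covers 0:e
2(o) covers 1:e
3(e) covers 2:o
4(a) covers 3:e
5(i) covers 3:e
6(a) covers 4:a
7(b) covers 6:a
floor of heap: 0:e
completions by unplaced set U, small U first (add the entries for U minus each lowest piece of U):
  |U|=1: {5}:1  {7}:1
  |U|=2: {5,7}:2  {6,7}:1
  |U|=3: {4,6,7}:1  {5,6,7}:3
  |U|=4: {4,5,6,7}:4
  |U|=5: {3,4,5,6,7}:4
  |U|=6: {2,3,4,5,6,7}:4
  start at 0(e): 4

4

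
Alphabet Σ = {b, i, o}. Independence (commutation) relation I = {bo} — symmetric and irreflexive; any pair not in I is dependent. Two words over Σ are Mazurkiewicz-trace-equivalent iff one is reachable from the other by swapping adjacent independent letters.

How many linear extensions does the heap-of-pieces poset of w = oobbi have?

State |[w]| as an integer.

#0=o has no predecessor
#1=o depends on [0:o]
#2=b has no predecessor
#3=b depends on [2:b]
#4=i depends on [1:o, 3:b]
sources: [0:o, 2:b]
N(rest) = Σ N(rest − s) over sources s of rest; N(one piece) = 1:
  size 1 → [4]=1
  size 2 → [1,4]=1  [3,4]=1
  size 3 → [0,1,4]=1  [1,3,4]=2  [2,3,4]=1
  first=0(o) contributes 3
  first=2(b) contributes 3
|[w]| = 6

6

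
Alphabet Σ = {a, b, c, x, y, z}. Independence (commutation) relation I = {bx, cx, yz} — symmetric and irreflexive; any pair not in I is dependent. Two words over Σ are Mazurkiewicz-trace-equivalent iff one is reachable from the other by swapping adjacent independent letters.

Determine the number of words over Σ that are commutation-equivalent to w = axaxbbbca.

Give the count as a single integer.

5

piece 0:a — minimal
piece 1:x rests on {0:a}
piece 2:a rests on {1:x}
piece 3:x rests on {2:a}
piece 4:b rests on {2:a}
piece 5:b rests on {4:b}
piece 6:b rests on {5:b}
piece 7:c rests on {6:b}
piece 8:a rests on {3:x, 7:c}
minimal pieces: {0:a}
ways to finish when only these pieces remain (= sum over removing one remaining piece with nothing left below it):
  1 left: {8}→1
  2 left: {3,8}→1  {7,8}→1
  3 left: {3,7,8}→2  {6,7,8}→1
  4 left: {3,6,7,8}→3  {5,6,7,8}→1
  5 left: {3,5,6,7,8}→4  {4,5,6,7,8}→1
  6 left: {3,4,5,6,7,8}→5
  7 left: {2,3,4,5,6,7,8}→5
  placing 0:a first → 5 extensions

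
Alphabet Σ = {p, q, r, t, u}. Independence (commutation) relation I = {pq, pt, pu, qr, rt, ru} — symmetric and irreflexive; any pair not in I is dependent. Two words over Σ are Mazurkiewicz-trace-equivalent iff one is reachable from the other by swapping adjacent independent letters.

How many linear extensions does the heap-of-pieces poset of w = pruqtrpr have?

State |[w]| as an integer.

drop 0:p onto floor
drop 1:r onto {0:p}
drop 2:u onto floor
drop 3:q onto {2:u}
drop 4:t onto {3:q}
drop 5:r onto {1:r}
drop 6:p onto {5:r}
drop 7:r onto {6:p}
ground layer = {0:p, 2:u}
drop-orders for the pieces not yet dropped (sum over which currently-grounded one goes next):
  1 to go: {4} 1  {7} 1
  2 to go: {3,4} 1  {4,7} 2  {6,7} 1
  3 to go: {2,3,4} 1  {3,4,7} 3  {4,6,7} 3  {5,6,7} 1
  4 to go: {1,5,6,7} 1  {2,3,4,7} 4  {3,4,6,7} 6  {4,5,6,7} 4
  5 to go: {0,1,5,6,7} 1  {1,4,5,6,7} 5  {2,3,4,6,7} 10  {3,4,5,6,7} 10
  6 to go: {0,1,4,5,6,7} 6  {1,3,4,5,6,7} 15  {2,3,4,5,6,7} 20
  if 0:p drops first: 35 orders
  if 2:u drops first: 21 orders
heap linearizations: 56

56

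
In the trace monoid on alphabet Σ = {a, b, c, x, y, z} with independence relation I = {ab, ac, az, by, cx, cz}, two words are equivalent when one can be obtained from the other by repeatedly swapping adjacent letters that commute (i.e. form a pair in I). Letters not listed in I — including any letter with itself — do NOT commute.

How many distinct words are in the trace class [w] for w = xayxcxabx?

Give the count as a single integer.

0(x) covers ∅
1(a) covers 0:x
2(y) covers 1:a
3(x) covers 2:y
4(c) covers 2:y
5(x) covers 3:x
6(a) covers 5:x
7(b) covers 4:c, 5:x
8(x) covers 6:a, 7:b
floor of heap: 0:x
completions by unplaced set U, small U first (add the entries for U minus each lowest piece of U):
  |U|=1: {8}:1
  |U|=2: {6,8}:1  {7,8}:1
  |U|=3: {4,7,8}:1  {6,7,8}:2
  |U|=4: {4,6,7,8}:3  {5,6,7,8}:2
  |U|=5: {3,5,6,7,8}:2  {4,5,6,7,8}:5
  |U|=6: {3,4,5,6,7,8}:7
  |U|=7: {2,3,4,5,6,7,8}:7
  start at 0(x): 7

7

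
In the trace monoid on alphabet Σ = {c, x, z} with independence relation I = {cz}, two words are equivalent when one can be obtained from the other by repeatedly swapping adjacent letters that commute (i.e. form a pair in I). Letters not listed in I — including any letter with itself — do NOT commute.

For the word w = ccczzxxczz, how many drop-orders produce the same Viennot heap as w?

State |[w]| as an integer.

30

drop 0:c onto floor
drop 1:c onto {0:c}
drop 2:c onto {1:c}
drop 3:z onto floor
drop 4:z onto {3:z}
drop 5:x onto {2:c, 4:z}
drop 6:x onto {5:x}
drop 7:c onto {6:x}
drop 8:z onto {6:x}
drop 9:z onto {8:z}
ground layer = {0:c, 3:z}
drop-orders for the pieces not yet dropped (sum over which currently-grounded one goes next):
  1 to go: {7} 1  {9} 1
  2 to go: {7,9} 2  {8,9} 1
  3 to go: {7,8,9} 3
  4 to go: {6,7,8,9} 3
  5 to go: {5,6,7,8,9} 3
  6 to go: {2,5,6,7,8,9} 3  {4,5,6,7,8,9} 3
  7 to go: {1,2,5,6,7,8,9} 3  {2,4,5,6,7,8,9} 6  {3,4,5,6,7,8,9} 3
  8 to go: {0,1,2,5,6,7,8,9} 3  {1,2,4,5,6,7,8,9} 9  {2,3,4,5,6,7,8,9} 9
  if 0:c drops first: 18 orders
  if 3:z drops first: 12 orders
heap linearizations: 30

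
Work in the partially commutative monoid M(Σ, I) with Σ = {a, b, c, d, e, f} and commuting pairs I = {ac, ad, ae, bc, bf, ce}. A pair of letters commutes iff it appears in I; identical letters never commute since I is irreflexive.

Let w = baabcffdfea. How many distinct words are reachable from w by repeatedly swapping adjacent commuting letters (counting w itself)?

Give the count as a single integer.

drop 0:b onto floor
drop 1:a onto {0:b}
drop 2:a onto {1:a}
drop 3:b onto {2:a}
drop 4:c onto floor
drop 5:f onto {2:a, 4:c}
drop 6:f onto {5:f}
drop 7:d onto {3:b, 6:f}
drop 8:f onto {7:d}
drop 9:e onto {8:f}
drop 10:a onto {8:f}
ground layer = {0:b, 4:c}
drop-orders for the pieces not yet dropped (sum over which currently-grounded one goes next):
  1 to go: {9} 1  {10} 1
  2 to go: {9,10} 2
  3 to go: {8,9,10} 2
  4 to go: {7,8,9,10} 2
  5 to go: {3,7,8,9,10} 2  {6,7,8,9,10} 2
  6 to go: {3,6,7,8,9,10} 4  {5,6,7,8,9,10} 2
  7 to go: {3,5,6,7,8,9,10} 6  {4,5,6,7,8,9,10} 2
  8 to go: {2,3,5,6,7,8,9,10} 6  {3,4,5,6,7,8,9,10} 8
  9 to go: {1,2,3,5,6,7,8,9,10} 6  {2,3,4,5,6,7,8,9,10} 14
  if 0:b drops first: 20 orders
  if 4:c drops first: 6 orders
heap linearizations: 26

26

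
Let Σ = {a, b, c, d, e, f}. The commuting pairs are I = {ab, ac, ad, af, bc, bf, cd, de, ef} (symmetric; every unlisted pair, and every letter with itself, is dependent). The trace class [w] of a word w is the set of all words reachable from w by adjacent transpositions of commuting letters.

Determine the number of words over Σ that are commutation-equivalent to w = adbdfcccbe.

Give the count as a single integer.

45

#0=a has no predecessor
#1=d has no predecessor
#2=b depends on [1:d]
#3=d depends on [2:b]
#4=f depends on [3:d]
#5=c depends on [4:f]
#6=c depends on [5:c]
#7=c depends on [6:c]
#8=b depends on [3:d]
#9=e depends on [0:a, 7:c, 8:b]
sources: [0:a, 1:d]
N(rest) = Σ N(rest − s) over sources s of rest; N(one piece) = 1:
  size 1 → [9]=1
  size 2 → [0,9]=1  [7,9]=1  [8,9]=1
  size 3 → [0,7,9]=2  [0,8,9]=2  [6,7,9]=1  [7,8,9]=2
  size 4 → [0,6,7,9]=3  [0,7,8,9]=6  [5,6,7,9]=1  [6,7,8,9]=3
  size 5 → [0,5,6,7,9]=4  [0,6,7,8,9]=12  [4,5,6,7,9]=1  [5,6,7,8,9]=4
  size 6 → [0,4,5,6,7,9]=5  [0,5,6,7,8,9]=20  [4,5,6,7,8,9]=5
  size 7 → [0,4,5,6,7,8,9]=30  [3,4,5,6,7,8,9]=5
  size 8 → [0,3,4,5,6,7,8,9]=35  [2,3,4,5,6,7,8,9]=5
  first=0(a) contributes 5
  first=1(d) contributes 40
|[w]| = 45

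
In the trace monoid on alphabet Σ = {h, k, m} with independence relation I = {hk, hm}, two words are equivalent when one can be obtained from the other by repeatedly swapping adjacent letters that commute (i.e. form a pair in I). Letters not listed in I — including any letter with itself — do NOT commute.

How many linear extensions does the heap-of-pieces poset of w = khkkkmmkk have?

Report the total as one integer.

9

drop 0:k onto floor
drop 1:h onto floor
drop 2:k onto {0:k}
drop 3:k onto {2:k}
drop 4:k onto {3:k}
drop 5:m onto {4:k}
drop 6:m onto {5:m}
drop 7:k onto {6:m}
drop 8:k onto {7:k}
ground layer = {0:k, 1:h}
drop-orders for the pieces not yet dropped (sum over which currently-grounded one goes next):
  1 to go: {1} 1  {8} 1
  2 to go: {1,8} 2  {7,8} 1
  3 to go: {1,7,8} 3  {6,7,8} 1
  4 to go: {1,6,7,8} 4  {5,6,7,8} 1
  5 to go: {1,5,6,7,8} 5  {4,5,6,7,8} 1
  6 to go: {1,4,5,6,7,8} 6  {3,4,5,6,7,8} 1
  7 to go: {1,3,4,5,6,7,8} 7  {2,3,4,5,6,7,8} 1
  if 0:k drops first: 8 orders
  if 1:h drops first: 1 orders
heap linearizations: 9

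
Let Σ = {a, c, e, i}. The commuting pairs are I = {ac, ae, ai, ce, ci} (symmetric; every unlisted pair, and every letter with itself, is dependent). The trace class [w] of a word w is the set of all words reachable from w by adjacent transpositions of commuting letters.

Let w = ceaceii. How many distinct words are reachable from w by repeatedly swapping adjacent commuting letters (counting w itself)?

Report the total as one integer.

#0=c has no predecessor
#1=e has no predecessor
#2=a has no predecessor
#3=c depends on [0:c]
#4=e depends on [1:e]
#5=i depends on [4:e]
#6=i depends on [5:i]
sources: [0:c, 1:e, 2:a]
N(rest) = Σ N(rest − s) over sources s of rest; N(one piece) = 1:
  size 1 → [2]=1  [3]=1  [6]=1
  size 2 → [0,3]=1  [2,3]=2  [2,6]=2  [3,6]=2  [5,6]=1
  size 3 → [0,2,3]=3  [0,3,6]=3  [2,3,6]=6  [2,5,6]=3  [3,5,6]=3  [4,5,6]=1
  size 4 → [0,2,3,6]=12  [0,3,5,6]=6  [1,4,5,6]=1  [2,3,5,6]=12  [2,4,5,6]=4  [3,4,5,6]=4
  size 5 → [0,2,3,5,6]=30  [0,3,4,5,6]=10  [1,2,4,5,6]=5  [1,3,4,5,6]=5  [2,3,4,5,6]=20
  first=0(c) contributes 30
  first=1(e) contributes 60
  first=2(a) contributes 15
|[w]| = 105

105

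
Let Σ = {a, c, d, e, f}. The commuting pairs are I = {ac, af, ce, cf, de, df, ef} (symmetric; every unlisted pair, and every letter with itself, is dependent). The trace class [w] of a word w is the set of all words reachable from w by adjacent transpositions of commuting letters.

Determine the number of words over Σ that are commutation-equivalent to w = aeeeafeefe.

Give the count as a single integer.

45

piece 0:a — minimal
piece 1:e rests on {0:a}
piece 2:e rests on {1:e}
piece 3:e rests on {2:e}
piece 4:a rests on {3:e}
piece 5:f — minimal
piece 6:e rests on {4:a}
piece 7:e rests on {6:e}
piece 8:f rests on {5:f}
piece 9:e rests on {7:e}
minimal pieces: {0:a, 5:f}
ways to finish when only these pieces remain (= sum over removing one remaining piece with nothing left below it):
  1 left: {8}→1  {9}→1
  2 left: {5,8}→1  {7,9}→1  {8,9}→2
  3 left: {5,8,9}→3  {6,7,9}→1  {7,8,9}→3
  4 left: {4,6,7,9}→1  {5,7,8,9}→6  {6,7,8,9}→4
  5 left: {3,4,6,7,9}→1  {4,6,7,8,9}→5  {5,6,7,8,9}→10
  6 left: {2,3,4,6,7,9}→1  {3,4,6,7,8,9}→6  {4,5,6,7,8,9}→15
  7 left: {1,2,3,4,6,7,9}→1  {2,3,4,6,7,8,9}→7  {3,4,5,6,7,8,9}→21
  8 left: {0,1,2,3,4,6,7,9}→1  {1,2,3,4,6,7,8,9}→8  {2,3,4,5,6,7,8,9}→28
  placing 0:a first → 36 extensions
  placing 5:f first → 9 extensions
total linear extensions = 45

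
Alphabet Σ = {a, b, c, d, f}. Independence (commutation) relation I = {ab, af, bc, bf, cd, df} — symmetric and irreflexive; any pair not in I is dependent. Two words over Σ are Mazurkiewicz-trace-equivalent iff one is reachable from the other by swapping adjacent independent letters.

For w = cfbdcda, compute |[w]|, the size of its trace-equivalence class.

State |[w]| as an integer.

0(c) covers ∅
1(f) covers 0:c
2(b) covers ∅
3(d) covers 2:b
4(c) covers 1:f
5(d) covers 3:d
6(a) covers 4:c, 5:d
floor of heap: 0:c, 2:b
completions by unplaced set U, small U first (add the entries for U minus each lowest piece of U):
  |U|=1: {6}:1
  |U|=2: {4,6}:1  {5,6}:1
  |U|=3: {1,4,6}:1  {3,5,6}:1  {4,5,6}:2
  |U|=4: {0,1,4,6}:1  {1,4,5,6}:3  {2,3,5,6}:1  {3,4,5,6}:3
  |U|=5: {0,1,4,5,6}:4  {1,3,4,5,6}:6  {2,3,4,5,6}:4
  start at 0(c): 10
  start at 2(b): 10
sum over floor = 20

20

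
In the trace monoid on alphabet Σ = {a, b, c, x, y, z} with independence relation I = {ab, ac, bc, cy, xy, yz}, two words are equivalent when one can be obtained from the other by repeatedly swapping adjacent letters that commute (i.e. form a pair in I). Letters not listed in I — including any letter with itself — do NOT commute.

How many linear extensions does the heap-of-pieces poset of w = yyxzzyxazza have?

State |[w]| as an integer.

drop 0:y onto floor
drop 1:y onto {0:y}
drop 2:x onto floor
drop 3:z onto {2:x}
drop 4:z onto {3:z}
drop 5:y onto {1:y}
drop 6:x onto {4:z}
drop 7:a onto {5:y, 6:x}
drop 8:z onto {7:a}
drop 9:z onto {8:z}
drop 10:a onto {9:z}
ground layer = {0:y, 2:x}
drop-orders for the pieces not yet dropped (sum over which currently-grounded one goes next):
  1 to go: {10} 1
  2 to go: {9,10} 1
  3 to go: {8,9,10} 1
  4 to go: {7,8,9,10} 1
  5 to go: {5,7,8,9,10} 1  {6,7,8,9,10} 1
  6 to go: {1,5,7,8,9,10} 1  {4,6,7,8,9,10} 1  {5,6,7,8,9,10} 2
  7 to go: {0,1,5,7,8,9,10} 1  {1,5,6,7,8,9,10} 3  {3,4,6,7,8,9,10} 1  {4,5,6,7,8,9,10} 3
  8 to go: {0,1,5,6,7,8,9,10} 4  {1,4,5,6,7,8,9,10} 6  {2,3,4,6,7,8,9,10} 1  {3,4,5,6,7,8,9,10} 4
  9 to go: {0,1,4,5,6,7,8,9,10} 10  {1,3,4,5,6,7,8,9,10} 10  {2,3,4,5,6,7,8,9,10} 5
  if 0:y drops first: 15 orders
  if 2:x drops first: 20 orders
heap linearizations: 35

35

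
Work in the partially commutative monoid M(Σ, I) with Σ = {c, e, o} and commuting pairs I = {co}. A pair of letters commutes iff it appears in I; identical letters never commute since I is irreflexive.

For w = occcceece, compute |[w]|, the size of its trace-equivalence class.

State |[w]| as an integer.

0(o) covers ∅
1(c) covers ∅
2(c) covers 1:c
3(c) covers 2:c
4(c) covers 3:c
5(e) covers 0:o, 4:c
6(e) covers 5:e
7(c) covers 6:e
8(e) covers 7:c
floor of heap: 0:o, 1:c
completions by unplaced set U, small U first (add the entries for U minus each lowest piece of U):
  |U|=1: {8}:1
  |U|=2: {7,8}:1
  |U|=3: {6,7,8}:1
  |U|=4: {5,6,7,8}:1
  |U|=5: {0,5,6,7,8}:1  {4,5,6,7,8}:1
  |U|=6: {0,4,5,6,7,8}:2  {3,4,5,6,7,8}:1
  |U|=7: {0,3,4,5,6,7,8}:3  {2,3,4,5,6,7,8}:1
  start at 0(o): 1
  start at 1(c): 4
sum over floor = 5

5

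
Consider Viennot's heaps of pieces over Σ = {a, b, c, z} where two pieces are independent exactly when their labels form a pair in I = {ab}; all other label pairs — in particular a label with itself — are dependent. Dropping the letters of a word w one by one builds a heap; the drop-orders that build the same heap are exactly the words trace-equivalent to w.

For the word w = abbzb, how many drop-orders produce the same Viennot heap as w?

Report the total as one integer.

0(a) covers ∅
1(b) covers ∅
2(b) covers 1:b
3(z) covers 0:a, 2:b
4(b) covers 3:z
floor of heap: 0:a, 1:b
completions by unplaced set U, small U first (add the entries for U minus each lowest piece of U):
  |U|=1: {4}:1
  |U|=2: {3,4}:1
  |U|=3: {0,3,4}:1  {2,3,4}:1
  start at 0(a): 1
  start at 1(b): 2
sum over floor = 3

3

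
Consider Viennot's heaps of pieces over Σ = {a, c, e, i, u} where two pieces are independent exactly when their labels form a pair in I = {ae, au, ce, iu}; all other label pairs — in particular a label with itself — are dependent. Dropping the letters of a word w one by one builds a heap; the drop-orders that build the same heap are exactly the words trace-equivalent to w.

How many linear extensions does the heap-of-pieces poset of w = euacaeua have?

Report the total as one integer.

30

piece 0:e — minimal
piece 1:u rests on {0:e}
piece 2:a — minimal
piece 3:c rests on {1:u, 2:a}
piece 4:a rests on {3:c}
piece 5:e rests on {1:u}
piece 6:u rests on {3:c, 5:e}
piece 7:a rests on {4:a}
minimal pieces: {0:e, 2:a}
ways to finish when only these pieces remain (= sum over removing one remaining piece with nothing left below it):
  1 left: {6}→1  {7}→1
  2 left: {4,7}→1  {5,6}→1  {6,7}→2
  3 left: {4,6,7}→3  {5,6,7}→3
  4 left: {3,4,6,7}→3  {4,5,6,7}→6
  5 left: {2,3,4,6,7}→3  {3,4,5,6,7}→9
  6 left: {1,3,4,5,6,7}→9  {2,3,4,5,6,7}→12
  placing 0:e first → 21 extensions
  placing 2:a first → 9 extensions
total linear extensions = 30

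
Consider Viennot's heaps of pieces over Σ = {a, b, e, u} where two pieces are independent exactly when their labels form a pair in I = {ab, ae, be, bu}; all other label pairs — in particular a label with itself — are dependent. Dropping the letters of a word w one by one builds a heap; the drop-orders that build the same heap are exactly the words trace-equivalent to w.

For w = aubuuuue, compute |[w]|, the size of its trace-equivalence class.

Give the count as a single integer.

8

piece 0:a — minimal
piece 1:u rests on {0:a}
piece 2:b — minimal
piece 3:u rests on {1:u}
piece 4:u rests on {3:u}
piece 5:u rests on {4:u}
piece 6:u rests on {5:u}
piece 7:e rests on {6:u}
minimal pieces: {0:a, 2:b}
ways to finish when only these pieces remain (= sum over removing one remaining piece with nothing left below it):
  1 left: {2}→1  {7}→1
  2 left: {2,7}→2  {6,7}→1
  3 left: {2,6,7}→3  {5,6,7}→1
  4 left: {2,5,6,7}→4  {4,5,6,7}→1
  5 left: {2,4,5,6,7}→5  {3,4,5,6,7}→1
  6 left: {1,3,4,5,6,7}→1  {2,3,4,5,6,7}→6
  placing 0:a first → 7 extensions
  placing 2:b first → 1 extensions
total linear extensions = 8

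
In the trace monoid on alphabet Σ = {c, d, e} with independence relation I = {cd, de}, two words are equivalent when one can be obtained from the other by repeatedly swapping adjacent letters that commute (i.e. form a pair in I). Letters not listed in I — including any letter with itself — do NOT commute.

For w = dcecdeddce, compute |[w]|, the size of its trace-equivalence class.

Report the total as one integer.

drop 0:d onto floor
drop 1:c onto floor
drop 2:e onto {1:c}
drop 3:c onto {2:e}
drop 4:d onto {0:d}
drop 5:e onto {3:c}
drop 6:d onto {4:d}
drop 7:d onto {6:d}
drop 8:c onto {5:e}
drop 9:e onto {8:c}
ground layer = {0:d, 1:c}
drop-orders for the pieces not yet dropped (sum over which currently-grounded one goes next):
  1 to go: {7} 1  {9} 1
  2 to go: {6,7} 1  {7,9} 2  {8,9} 1
  3 to go: {4,6,7} 1  {5,8,9} 1  {6,7,9} 3  {7,8,9} 3
  4 to go: {0,4,6,7} 1  {3,5,8,9} 1  {4,6,7,9} 4  {5,7,8,9} 4  {6,7,8,9} 6
  5 to go: {0,4,6,7,9} 5  {2,3,5,8,9} 1  {3,5,7,8,9} 5  {4,6,7,8,9} 10  {5,6,7,8,9} 10
  6 to go: {0,4,6,7,8,9} 15  {1,2,3,5,8,9} 1  {2,3,5,7,8,9} 6  {3,5,6,7,8,9} 15  {4,5,6,7,8,9} 20
  7 to go: {0,4,5,6,7,8,9} 35  {1,2,3,5,7,8,9} 7  {2,3,5,6,7,8,9} 21  {3,4,5,6,7,8,9} 35
  8 to go: {0,3,4,5,6,7,8,9} 70  {1,2,3,5,6,7,8,9} 28  {2,3,4,5,6,7,8,9} 56
  if 0:d drops first: 84 orders
  if 1:c drops first: 126 orders
heap linearizations: 210

210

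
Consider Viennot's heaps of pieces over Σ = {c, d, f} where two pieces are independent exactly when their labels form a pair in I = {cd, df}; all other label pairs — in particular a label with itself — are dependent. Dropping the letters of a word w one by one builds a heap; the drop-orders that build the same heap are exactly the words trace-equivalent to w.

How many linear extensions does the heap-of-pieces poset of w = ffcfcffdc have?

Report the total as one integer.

9

0(f) covers ∅
1(f) covers 0:f
2(c) covers 1:f
3(f) covers 2:c
4(c) covers 3:f
5(f) covers 4:c
6(f) covers 5:f
7(d) covers ∅
8(c) covers 6:f
floor of heap: 0:f, 7:d
completions by unplaced set U, small U first (add the entries for U minus each lowest piece of U):
  |U|=1: {7}:1  {8}:1
  |U|=2: {6,8}:1  {7,8}:2
  |U|=3: {5,6,8}:1  {6,7,8}:3
  |U|=4: {4,5,6,8}:1  {5,6,7,8}:4
  |U|=5: {3,4,5,6,8}:1  {4,5,6,7,8}:5
  |U|=6: {2,3,4,5,6,8}:1  {3,4,5,6,7,8}:6
  |U|=7: {1,2,3,4,5,6,8}:1  {2,3,4,5,6,7,8}:7
  start at 0(f): 8
  start at 7(d): 1
sum over floor = 9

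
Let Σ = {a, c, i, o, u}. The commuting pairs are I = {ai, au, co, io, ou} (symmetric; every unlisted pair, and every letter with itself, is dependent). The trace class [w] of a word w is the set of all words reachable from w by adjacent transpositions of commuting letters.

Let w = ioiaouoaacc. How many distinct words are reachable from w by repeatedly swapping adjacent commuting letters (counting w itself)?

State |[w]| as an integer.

84

#0=i has no predecessor
#1=o has no predecessor
#2=i depends on [0:i]
#3=a depends on [1:o]
#4=o depends on [3:a]
#5=u depends on [2:i]
#6=o depends on [4:o]
#7=a depends on [6:o]
#8=a depends on [7:a]
#9=c depends on [5:u, 8:a]
#10=c depends on [9:c]
sources: [0:i, 1:o]
N(rest) = Σ N(rest − s) over sources s of rest; N(one piece) = 1:
  size 1 → [10]=1
  size 2 → [9,10]=1
  size 3 → [5,9,10]=1  [8,9,10]=1
  size 4 → [2,5,9,10]=1  [5,8,9,10]=2  [7,8,9,10]=1
  size 5 → [0,2,5,9,10]=1  [2,5,8,9,10]=3  [5,7,8,9,10]=3  [6,7,8,9,10]=1
  size 6 → [0,2,5,8,9,10]=4  [2,5,7,8,9,10]=6  [4,6,7,8,9,10]=1  [5,6,7,8,9,10]=4
  size 7 → [0,2,5,7,8,9,10]=10  [2,5,6,7,8,9,10]=10  [3,4,6,7,8,9,10]=1  [4,5,6,7,8,9,10]=5
  size 8 → [0,2,5,6,7,8,9,10]=20  [1,3,4,6,7,8,9,10]=1  [2,4,5,6,7,8,9,10]=15  [3,4,5,6,7,8,9,10]=6
  size 9 → [0,2,4,5,6,7,8,9,10]=35  [1,3,4,5,6,7,8,9,10]=7  [2,3,4,5,6,7,8,9,10]=21
  first=0(i) contributes 28
  first=1(o) contributes 56
|[w]| = 84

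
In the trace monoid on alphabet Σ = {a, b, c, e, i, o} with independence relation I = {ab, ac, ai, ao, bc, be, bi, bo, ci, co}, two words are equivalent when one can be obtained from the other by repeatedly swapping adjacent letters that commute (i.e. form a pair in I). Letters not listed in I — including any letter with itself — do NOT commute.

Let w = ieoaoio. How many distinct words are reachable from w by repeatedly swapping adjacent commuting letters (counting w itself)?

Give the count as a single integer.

#0=i has no predecessor
#1=e depends on [0:i]
#2=o depends on [1:e]
#3=a depends on [1:e]
#4=o depends on [2:o]
#5=i depends on [4:o]
#6=o depends on [5:i]
sources: [0:i]
N(rest) = Σ N(rest − s) over sources s of rest; N(one piece) = 1:
  size 1 → [3]=1  [6]=1
  size 2 → [3,6]=2  [5,6]=1
  size 3 → [3,5,6]=3  [4,5,6]=1
  size 4 → [2,4,5,6]=1  [3,4,5,6]=4
  size 5 → [2,3,4,5,6]=5
  first=0(i) contributes 5

5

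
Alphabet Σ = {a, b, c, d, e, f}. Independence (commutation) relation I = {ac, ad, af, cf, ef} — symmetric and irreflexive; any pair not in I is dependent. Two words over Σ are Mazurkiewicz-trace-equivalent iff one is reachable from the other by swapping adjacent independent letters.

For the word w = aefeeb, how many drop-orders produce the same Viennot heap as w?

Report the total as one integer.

0(a) covers ∅
1(e) covers 0:a
2(f) covers ∅
3(e) covers 1:e
4(e) covers 3:e
5(b) covers 2:f, 4:e
floor of heap: 0:a, 2:f
completions by unplaced set U, small U first (add the entries for U minus each lowest piece of U):
  |U|=1: {5}:1
  |U|=2: {2,5}:1  {4,5}:1
  |U|=3: {2,4,5}:2  {3,4,5}:1
  |U|=4: {1,3,4,5}:1  {2,3,4,5}:3
  start at 0(a): 4
  start at 2(f): 1
sum over floor = 5

5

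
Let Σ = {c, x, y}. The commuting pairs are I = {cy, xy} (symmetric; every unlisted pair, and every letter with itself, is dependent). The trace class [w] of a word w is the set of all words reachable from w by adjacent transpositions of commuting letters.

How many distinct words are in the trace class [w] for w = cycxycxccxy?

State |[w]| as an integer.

piece 0:c — minimal
piece 1:y — minimal
piece 2:c rests on {0:c}
piece 3:x rests on {2:c}
piece 4:y rests on {1:y}
piece 5:c rests on {3:x}
piece 6:x rests on {5:c}
piece 7:c rests on {6:x}
piece 8:c rests on {7:c}
piece 9:x rests on {8:c}
piece 10:y rests on {4:y}
minimal pieces: {0:c, 1:y}
ways to finish when only these pieces remain (= sum over removing one remaining piece with nothing left below it):
  1 left: {9}→1  {10}→1
  2 left: {4,10}→1  {8,9}→1  {9,10}→2
  3 left: {1,4,10}→1  {4,9,10}→3  {7,8,9}→1  {8,9,10}→3
  4 left: {1,4,9,10}→4  {4,8,9,10}→6  {6,7,8,9}→1  {7,8,9,10}→4
  5 left: {1,4,8,9,10}→10  {4,7,8,9,10}→10  {5,6,7,8,9}→1  {6,7,8,9,10}→5
  6 left: {1,4,7,8,9,10}→20  {3,5,6,7,8,9}→1  {4,6,7,8,9,10}→15  {5,6,7,8,9,10}→6
  7 left: {1,4,6,7,8,9,10}→35  {2,3,5,6,7,8,9}→1  {3,5,6,7,8,9,10}→7  {4,5,6,7,8,9,10}→21
  8 left: {0,2,3,5,6,7,8,9}→1  {1,4,5,6,7,8,9,10}→56  {2,3,5,6,7,8,9,10}→8  {3,4,5,6,7,8,9,10}→28
  9 left: {0,2,3,5,6,7,8,9,10}→9  {1,3,4,5,6,7,8,9,10}→84  {2,3,4,5,6,7,8,9,10}→36
  placing 0:c first → 120 extensions
  placing 1:y first → 45 extensions
total linear extensions = 165

165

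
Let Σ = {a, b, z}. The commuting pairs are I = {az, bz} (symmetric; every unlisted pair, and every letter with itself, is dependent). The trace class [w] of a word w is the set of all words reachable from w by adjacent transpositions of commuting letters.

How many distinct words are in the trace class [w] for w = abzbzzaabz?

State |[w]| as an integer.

piece 0:a — minimal
piece 1:b rests on {0:a}
piece 2:z — minimal
piece 3:b rests on {1:b}
piece 4:z rests on {2:z}
piece 5:z rests on {4:z}
piece 6:a rests on {3:b}
piece 7:a rests on {6:a}
piece 8:b rests on {7:a}
piece 9:z rests on {5:z}
minimal pieces: {0:a, 2:z}
ways to finish when only these pieces remain (= sum over removing one remaining piece with nothing left below it):
  1 left: {8}→1  {9}→1
  2 left: {5,9}→1  {7,8}→1  {8,9}→2
  3 left: {4,5,9}→1  {5,8,9}→3  {6,7,8}→1  {7,8,9}→3
  4 left: {2,4,5,9}→1  {3,6,7,8}→1  {4,5,8,9}→4  {5,7,8,9}→6  {6,7,8,9}→4
  5 left: {1,3,6,7,8}→1  {2,4,5,8,9}→5  {3,6,7,8,9}→5  {4,5,7,8,9}→10  {5,6,7,8,9}→10
  6 left: {0,1,3,6,7,8}→1  {1,3,6,7,8,9}→6  {2,4,5,7,8,9}→15  {3,5,6,7,8,9}→15  {4,5,6,7,8,9}→20
  7 left: {0,1,3,6,7,8,9}→7  {1,3,5,6,7,8,9}→21  {2,4,5,6,7,8,9}→35  {3,4,5,6,7,8,9}→35
  8 left: {0,1,3,5,6,7,8,9}→28  {1,3,4,5,6,7,8,9}→56  {2,3,4,5,6,7,8,9}→70
  placing 0:a first → 126 extensions
  placing 2:z first → 84 extensions
total linear extensions = 210

210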